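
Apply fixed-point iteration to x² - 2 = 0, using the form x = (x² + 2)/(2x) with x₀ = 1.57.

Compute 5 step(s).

Equation: x² - 2 = 0
Fixed-point form: x = (x² + 2)/(2x)
x₀ = 1.57

x_1 = g(1.570000) = 1.421943
x_2 = g(1.421943) = 1.414235
x_3 = g(1.414235) = 1.414214
x_4 = g(1.414214) = 1.414214
x_5 = g(1.414214) = 1.414214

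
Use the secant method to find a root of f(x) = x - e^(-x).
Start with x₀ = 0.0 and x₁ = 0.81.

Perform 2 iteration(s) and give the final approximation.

f(x) = x - e^(-x)
x₀ = 0.0, x₁ = 0.81

Secant formula: x_{n+1} = x_n - f(x_n)(x_n - x_{n-1})/(f(x_n) - f(x_{n-1}))

Iteration 1:
  f(0.000000) = -1.000000
  f(0.810000) = 0.365142
  x_2 = 0.810000 - 0.365142×(0.810000 - 0.000000)/(0.365142 - (-1.000000))
       = 0.593345
Iteration 2:
  f(0.810000) = 0.365142
  f(0.593345) = 0.040869
  x_3 = 0.593345 - 0.040869×(0.593345 - 0.810000)/(0.040869 - 0.365142)
       = 0.566040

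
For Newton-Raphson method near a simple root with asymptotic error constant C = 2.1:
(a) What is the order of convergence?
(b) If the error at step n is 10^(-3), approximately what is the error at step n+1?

(a) Newton-Raphson has quadratic (order 2) convergence near simple roots.
    This means |e_{n+1}| ≈ C|e_n|².

(b) With |e_n| = 10^(-3) and C = 2.1:
    |e_{n+1}| ≈ 2.1 × (10^(-3))² = 2.1 × 10^(-6)

(a) 2 (quadratic); (b) |e_{n+1}| ≈ 2.100e-06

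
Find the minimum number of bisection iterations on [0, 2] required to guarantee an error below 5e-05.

We need (b-a)/2^n ≤ 5e-05
(2 - 0)/2^n ≤ 5e-05
2/2^n ≤ 5e-05
2^n ≥ 40000
n ≥ log₂(40000) = 15.29
n ≥ 16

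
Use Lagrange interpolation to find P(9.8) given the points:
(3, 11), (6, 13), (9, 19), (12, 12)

Lagrange interpolation formula:
P(x) = Σ yᵢ × Lᵢ(x)
where Lᵢ(x) = Π_{j≠i} (x - xⱼ)/(xᵢ - xⱼ)

L_0(9.8) = (9.8 - 6)/(3 - 6) × (9.8 - 9)/(3 - 9) × (9.8 - 12)/(3 - 12) = 0.041284
L_1(9.8) = (9.8 - 3)/(6 - 3) × (9.8 - 9)/(6 - 9) × (9.8 - 12)/(6 - 12) = -0.221630
L_2(9.8) = (9.8 - 3)/(9 - 3) × (9.8 - 6)/(9 - 6) × (9.8 - 12)/(9 - 12) = 1.052741
L_3(9.8) = (9.8 - 3)/(12 - 3) × (9.8 - 6)/(12 - 6) × (9.8 - 9)/(12 - 9) = 0.127605

P(9.8) = 11×L_0(9.8) + 13×L_1(9.8) + 19×L_2(9.8) + 12×L_3(9.8)
P(9.8) = 19.106272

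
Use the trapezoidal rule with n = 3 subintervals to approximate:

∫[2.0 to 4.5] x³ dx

f(x) = x³
a = 2.0, b = 4.5, n = 3
h = (b - a)/n = 0.833333

Trapezoidal rule: (h/2)[f(x₀) + 2f(x₁) + 2f(x₂) + ... + f(xₙ)]

x_0 = 2.0000, f(x_0) = 8.000000, coefficient = 1
x_1 = 2.8333, f(x_1) = 22.745370, coefficient = 2
x_2 = 3.6667, f(x_2) = 49.296296, coefficient = 2
x_3 = 4.5000, f(x_3) = 91.125000, coefficient = 1

I ≈ (0.833333/2) × 243.208333 = 101.336806
Exact value: 98.515625
Error: 2.821181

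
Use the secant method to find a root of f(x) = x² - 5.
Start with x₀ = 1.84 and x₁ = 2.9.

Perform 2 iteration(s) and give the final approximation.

f(x) = x² - 5
x₀ = 1.84, x₁ = 2.9

Secant formula: x_{n+1} = x_n - f(x_n)(x_n - x_{n-1})/(f(x_n) - f(x_{n-1}))

Iteration 1:
  f(1.840000) = -1.614400
  f(2.900000) = 3.410000
  x_2 = 2.900000 - 3.410000×(2.900000 - 1.840000)/(3.410000 - (-1.614400))
       = 2.180591
Iteration 2:
  f(2.900000) = 3.410000
  f(2.180591) = -0.245024
  x_3 = 2.180591 - (-0.245024)×(2.180591 - 2.900000)/(-0.245024 - 3.410000)
       = 2.228818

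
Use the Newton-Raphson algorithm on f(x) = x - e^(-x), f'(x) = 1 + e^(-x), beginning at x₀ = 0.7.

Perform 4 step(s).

f(x) = x - e^(-x)
f'(x) = 1 + e^(-x)
x₀ = 0.7

Newton-Raphson formula: x_{n+1} = x_n - f(x_n)/f'(x_n)

Iteration 1:
  f(0.700000) = 0.203415
  f'(0.700000) = 1.496585
  x_1 = 0.700000 - 0.203415/1.496585 = 0.564081
Iteration 2:
  f(0.564081) = -0.004802
  f'(0.564081) = 1.568883
  x_2 = 0.564081 - (-0.004802)/1.568883 = 0.567142
Iteration 3:
  f(0.567142) = -0.000003
  f'(0.567142) = 1.567144
  x_3 = 0.567142 - (-0.000003)/1.567144 = 0.567143
Iteration 4:
  f(0.567143) = 0.000000
  f'(0.567143) = 1.567143
  x_4 = 0.567143 - 0.000000/1.567143 = 0.567143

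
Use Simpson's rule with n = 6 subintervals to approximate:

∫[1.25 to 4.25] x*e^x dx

f(x) = x*e^x
a = 1.25, b = 4.25, n = 6
h = (b - a)/n = 0.500000

Simpson's rule: (h/3)[f(x₀) + 4f(x₁) + 2f(x₂) + ... + f(xₙ)]

x_0 = 1.2500, f(x_0) = 4.362929, coefficient = 1
x_1 = 1.7500, f(x_1) = 10.070555, coefficient = 4
x_2 = 2.2500, f(x_2) = 21.347406, coefficient = 2
x_3 = 2.7500, f(x_3) = 43.017238, coefficient = 4
x_4 = 3.2500, f(x_4) = 83.818605, coefficient = 2
x_5 = 3.7500, f(x_5) = 159.454058, coefficient = 4
x_6 = 4.2500, f(x_6) = 297.948002, coefficient = 1

I ≈ (0.500000/3) × 1362.810351 = 227.135059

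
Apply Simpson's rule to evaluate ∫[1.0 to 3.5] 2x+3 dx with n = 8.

f(x) = 2x+3
a = 1.0, b = 3.5, n = 8
h = (b - a)/n = 0.312500

Simpson's rule: (h/3)[f(x₀) + 4f(x₁) + 2f(x₂) + ... + f(xₙ)]

x_0 = 1.0000, f(x_0) = 5.000000, coefficient = 1
x_1 = 1.3125, f(x_1) = 5.625000, coefficient = 4
x_2 = 1.6250, f(x_2) = 6.250000, coefficient = 2
x_3 = 1.9375, f(x_3) = 6.875000, coefficient = 4
x_4 = 2.2500, f(x_4) = 7.500000, coefficient = 2
x_5 = 2.5625, f(x_5) = 8.125000, coefficient = 4
x_6 = 2.8750, f(x_6) = 8.750000, coefficient = 2
x_7 = 3.1875, f(x_7) = 9.375000, coefficient = 4
x_8 = 3.5000, f(x_8) = 10.000000, coefficient = 1

I ≈ (0.312500/3) × 180.000000 = 18.750000
Exact value: 18.750000
Error: 0.000000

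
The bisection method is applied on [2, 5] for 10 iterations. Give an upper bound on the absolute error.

Bisection error bound: |error| ≤ (b-a)/2^n
|error| ≤ (5 - 2)/2^10 = 3/2^10
|error| ≤ 0.0029296875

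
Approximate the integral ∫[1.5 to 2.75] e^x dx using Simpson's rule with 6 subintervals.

f(x) = e^x
a = 1.5, b = 2.75, n = 6
h = (b - a)/n = 0.208333

Simpson's rule: (h/3)[f(x₀) + 4f(x₁) + 2f(x₂) + ... + f(xₙ)]

x_0 = 1.5000, f(x_0) = 4.481689, coefficient = 1
x_1 = 1.7083, f(x_1) = 5.519754, coefficient = 4
x_2 = 1.9167, f(x_2) = 6.798260, coefficient = 2
x_3 = 2.1250, f(x_3) = 8.372897, coefficient = 4
x_4 = 2.3333, f(x_4) = 10.312259, coefficient = 2
x_5 = 2.5417, f(x_5) = 12.700821, coefficient = 4
x_6 = 2.7500, f(x_6) = 15.642632, coefficient = 1

I ≈ (0.208333/3) × 160.719250 = 11.161059
Exact value: 11.160943
Error: 0.000116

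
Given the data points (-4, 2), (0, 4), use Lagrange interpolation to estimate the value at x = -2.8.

Lagrange interpolation formula:
P(x) = Σ yᵢ × Lᵢ(x)
where Lᵢ(x) = Π_{j≠i} (x - xⱼ)/(xᵢ - xⱼ)

L_0(-2.8) = (-2.8 - 0)/(-4 - 0) = 0.700000
L_1(-2.8) = (-2.8 - (-4))/(0 - (-4)) = 0.300000

P(-2.8) = 2×L_0(-2.8) + 4×L_1(-2.8)
P(-2.8) = 2.600000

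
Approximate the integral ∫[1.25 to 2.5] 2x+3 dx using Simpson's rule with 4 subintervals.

f(x) = 2x+3
a = 1.25, b = 2.5, n = 4
h = (b - a)/n = 0.312500

Simpson's rule: (h/3)[f(x₀) + 4f(x₁) + 2f(x₂) + ... + f(xₙ)]

x_0 = 1.2500, f(x_0) = 5.500000, coefficient = 1
x_1 = 1.5625, f(x_1) = 6.125000, coefficient = 4
x_2 = 1.8750, f(x_2) = 6.750000, coefficient = 2
x_3 = 2.1875, f(x_3) = 7.375000, coefficient = 4
x_4 = 2.5000, f(x_4) = 8.000000, coefficient = 1

I ≈ (0.312500/3) × 81.000000 = 8.437500
Exact value: 8.437500
Error: 0.000000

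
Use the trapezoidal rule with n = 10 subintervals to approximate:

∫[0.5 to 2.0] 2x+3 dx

f(x) = 2x+3
a = 0.5, b = 2.0, n = 10
h = (b - a)/n = 0.150000

Trapezoidal rule: (h/2)[f(x₀) + 2f(x₁) + 2f(x₂) + ... + f(xₙ)]

x_0 = 0.5000, f(x_0) = 4.000000, coefficient = 1
x_1 = 0.6500, f(x_1) = 4.300000, coefficient = 2
x_2 = 0.8000, f(x_2) = 4.600000, coefficient = 2
x_3 = 0.9500, f(x_3) = 4.900000, coefficient = 2
x_4 = 1.1000, f(x_4) = 5.200000, coefficient = 2
x_5 = 1.2500, f(x_5) = 5.500000, coefficient = 2
x_6 = 1.4000, f(x_6) = 5.800000, coefficient = 2
x_7 = 1.5500, f(x_7) = 6.100000, coefficient = 2
x_8 = 1.7000, f(x_8) = 6.400000, coefficient = 2
x_9 = 1.8500, f(x_9) = 6.700000, coefficient = 2
x_10 = 2.0000, f(x_10) = 7.000000, coefficient = 1

I ≈ (0.150000/2) × 110.000000 = 8.250000
Exact value: 8.250000
Error: 0.000000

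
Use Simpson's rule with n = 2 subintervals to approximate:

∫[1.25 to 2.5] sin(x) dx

f(x) = sin(x)
a = 1.25, b = 2.5, n = 2
h = (b - a)/n = 0.625000

Simpson's rule: (h/3)[f(x₀) + 4f(x₁) + 2f(x₂) + ... + f(xₙ)]

x_0 = 1.2500, f(x_0) = 0.948985, coefficient = 1
x_1 = 1.8750, f(x_1) = 0.954086, coefficient = 4
x_2 = 2.5000, f(x_2) = 0.598472, coefficient = 1

I ≈ (0.625000/3) × 5.363800 = 1.117458
Exact value: 1.116466
Error: 0.000992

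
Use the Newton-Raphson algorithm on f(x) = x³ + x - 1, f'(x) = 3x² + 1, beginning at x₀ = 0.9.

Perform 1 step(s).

f(x) = x³ + x - 1
f'(x) = 3x² + 1
x₀ = 0.9

Newton-Raphson formula: x_{n+1} = x_n - f(x_n)/f'(x_n)

Iteration 1:
  f(0.900000) = 0.629000
  f'(0.900000) = 3.430000
  x_1 = 0.900000 - 0.629000/3.430000 = 0.716618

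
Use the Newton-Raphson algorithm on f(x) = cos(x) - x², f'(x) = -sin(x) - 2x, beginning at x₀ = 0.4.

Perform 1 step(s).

f(x) = cos(x) - x²
f'(x) = -sin(x) - 2x
x₀ = 0.4

Newton-Raphson formula: x_{n+1} = x_n - f(x_n)/f'(x_n)

Iteration 1:
  f(0.400000) = 0.761061
  f'(0.400000) = -1.189418
  x_1 = 0.400000 - 0.761061/(-1.189418) = 1.039860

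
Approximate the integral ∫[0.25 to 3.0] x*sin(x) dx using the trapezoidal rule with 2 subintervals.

f(x) = x*sin(x)
a = 0.25, b = 3.0, n = 2
h = (b - a)/n = 1.375000

Trapezoidal rule: (h/2)[f(x₀) + 2f(x₁) + 2f(x₂) + ... + f(xₙ)]

x_0 = 0.2500, f(x_0) = 0.061851, coefficient = 1
x_1 = 1.6250, f(x_1) = 1.622613, coefficient = 2
x_2 = 3.0000, f(x_2) = 0.423360, coefficient = 1

I ≈ (1.375000/2) × 3.730438 = 2.564676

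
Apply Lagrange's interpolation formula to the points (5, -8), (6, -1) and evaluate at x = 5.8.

Lagrange interpolation formula:
P(x) = Σ yᵢ × Lᵢ(x)
where Lᵢ(x) = Π_{j≠i} (x - xⱼ)/(xᵢ - xⱼ)

L_0(5.8) = (5.8 - 6)/(5 - 6) = 0.200000
L_1(5.8) = (5.8 - 5)/(6 - 5) = 0.800000

P(5.8) = (-8)×L_0(5.8) + (-1)×L_1(5.8)
P(5.8) = -2.400000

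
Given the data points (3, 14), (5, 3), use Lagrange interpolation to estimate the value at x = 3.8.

Lagrange interpolation formula:
P(x) = Σ yᵢ × Lᵢ(x)
where Lᵢ(x) = Π_{j≠i} (x - xⱼ)/(xᵢ - xⱼ)

L_0(3.8) = (3.8 - 5)/(3 - 5) = 0.600000
L_1(3.8) = (3.8 - 3)/(5 - 3) = 0.400000

P(3.8) = 14×L_0(3.8) + 3×L_1(3.8)
P(3.8) = 9.600000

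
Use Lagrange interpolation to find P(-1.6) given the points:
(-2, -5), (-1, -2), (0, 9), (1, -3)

Lagrange interpolation formula:
P(x) = Σ yᵢ × Lᵢ(x)
where Lᵢ(x) = Π_{j≠i} (x - xⱼ)/(xᵢ - xⱼ)

L_0(-1.6) = (-1.6 - (-1))/(-2 - (-1)) × (-1.6 - 0)/(-2 - 0) × (-1.6 - 1)/(-2 - 1) = 0.416000
L_1(-1.6) = (-1.6 - (-2))/(-1 - (-2)) × (-1.6 - 0)/(-1 - 0) × (-1.6 - 1)/(-1 - 1) = 0.832000
L_2(-1.6) = (-1.6 - (-2))/(0 - (-2)) × (-1.6 - (-1))/(0 - (-1)) × (-1.6 - 1)/(0 - 1) = -0.312000
L_3(-1.6) = (-1.6 - (-2))/(1 - (-2)) × (-1.6 - (-1))/(1 - (-1)) × (-1.6 - 0)/(1 - 0) = 0.064000

P(-1.6) = (-5)×L_0(-1.6) + (-2)×L_1(-1.6) + 9×L_2(-1.6) + (-3)×L_3(-1.6)
P(-1.6) = -6.744000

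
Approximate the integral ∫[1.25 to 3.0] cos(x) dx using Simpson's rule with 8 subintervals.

f(x) = cos(x)
a = 1.25, b = 3.0, n = 8
h = (b - a)/n = 0.218750

Simpson's rule: (h/3)[f(x₀) + 4f(x₁) + 2f(x₂) + ... + f(xₙ)]

x_0 = 1.2500, f(x_0) = 0.315322, coefficient = 1
x_1 = 1.4688, f(x_1) = 0.101869, coefficient = 4
x_2 = 1.6875, f(x_2) = -0.116439, coefficient = 2
x_3 = 1.9062, f(x_3) = -0.329198, coefficient = 4
x_4 = 2.1250, f(x_4) = -0.526266, coefficient = 2
x_5 = 2.3438, f(x_5) = -0.698253, coefficient = 4
x_6 = 2.5625, f(x_6) = -0.836960, coefficient = 2
x_7 = 2.7812, f(x_7) = -0.935776, coefficient = 4
x_8 = 3.0000, f(x_8) = -0.989992, coefficient = 1

I ≈ (0.218750/3) × -11.079428 = -0.807875
Exact value: -0.807865
Error: 0.000010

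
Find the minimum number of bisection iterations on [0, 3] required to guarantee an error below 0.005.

We need (b-a)/2^n ≤ 0.005
(3 - 0)/2^n ≤ 0.005
3/2^n ≤ 0.005
2^n ≥ 600
n ≥ log₂(600) = 9.23
n ≥ 10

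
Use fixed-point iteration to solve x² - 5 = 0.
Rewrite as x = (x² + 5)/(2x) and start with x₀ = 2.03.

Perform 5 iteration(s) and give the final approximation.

Equation: x² - 5 = 0
Fixed-point form: x = (x² + 5)/(2x)
x₀ = 2.03

x_1 = g(2.030000) = 2.246527
x_2 = g(2.246527) = 2.236092
x_3 = g(2.236092) = 2.236068
x_4 = g(2.236068) = 2.236068
x_5 = g(2.236068) = 2.236068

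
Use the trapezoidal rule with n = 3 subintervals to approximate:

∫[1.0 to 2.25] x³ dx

f(x) = x³
a = 1.0, b = 2.25, n = 3
h = (b - a)/n = 0.416667

Trapezoidal rule: (h/2)[f(x₀) + 2f(x₁) + 2f(x₂) + ... + f(xₙ)]

x_0 = 1.0000, f(x_0) = 1.000000, coefficient = 1
x_1 = 1.4167, f(x_1) = 2.843171, coefficient = 2
x_2 = 1.8333, f(x_2) = 6.162037, coefficient = 2
x_3 = 2.2500, f(x_3) = 11.390625, coefficient = 1

I ≈ (0.416667/2) × 30.401042 = 6.333550
Exact value: 6.157227
Error: 0.176324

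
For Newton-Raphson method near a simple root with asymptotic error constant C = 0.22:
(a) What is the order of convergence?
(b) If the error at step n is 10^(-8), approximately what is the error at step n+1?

(a) Newton-Raphson has quadratic (order 2) convergence near simple roots.
    This means |e_{n+1}| ≈ C|e_n|².

(b) With |e_n| = 10^(-8) and C = 0.22:
    |e_{n+1}| ≈ 0.22 × (10^(-8))² = 0.22 × 10^(-16)

(a) 2 (quadratic); (b) |e_{n+1}| ≈ 2.200e-17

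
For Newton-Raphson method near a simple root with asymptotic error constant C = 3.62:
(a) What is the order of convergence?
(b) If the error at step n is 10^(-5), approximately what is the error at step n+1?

(a) Newton-Raphson has quadratic (order 2) convergence near simple roots.
    This means |e_{n+1}| ≈ C|e_n|².

(b) With |e_n| = 10^(-5) and C = 3.62:
    |e_{n+1}| ≈ 3.62 × (10^(-5))² = 3.62 × 10^(-10)

(a) 2 (quadratic); (b) |e_{n+1}| ≈ 3.620e-10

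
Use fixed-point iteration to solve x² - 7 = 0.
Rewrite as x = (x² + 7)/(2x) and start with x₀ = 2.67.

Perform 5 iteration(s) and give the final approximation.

Equation: x² - 7 = 0
Fixed-point form: x = (x² + 7)/(2x)
x₀ = 2.67

x_1 = g(2.670000) = 2.645861
x_2 = g(2.645861) = 2.645751
x_3 = g(2.645751) = 2.645751
x_4 = g(2.645751) = 2.645751
x_5 = g(2.645751) = 2.645751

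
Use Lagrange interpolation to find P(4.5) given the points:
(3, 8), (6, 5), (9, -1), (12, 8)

Lagrange interpolation formula:
P(x) = Σ yᵢ × Lᵢ(x)
where Lᵢ(x) = Π_{j≠i} (x - xⱼ)/(xᵢ - xⱼ)

L_0(4.5) = (4.5 - 6)/(3 - 6) × (4.5 - 9)/(3 - 9) × (4.5 - 12)/(3 - 12) = 0.312500
L_1(4.5) = (4.5 - 3)/(6 - 3) × (4.5 - 9)/(6 - 9) × (4.5 - 12)/(6 - 12) = 0.937500
L_2(4.5) = (4.5 - 3)/(9 - 3) × (4.5 - 6)/(9 - 6) × (4.5 - 12)/(9 - 12) = -0.312500
L_3(4.5) = (4.5 - 3)/(12 - 3) × (4.5 - 6)/(12 - 6) × (4.5 - 9)/(12 - 9) = 0.062500

P(4.5) = 8×L_0(4.5) + 5×L_1(4.5) + (-1)×L_2(4.5) + 8×L_3(4.5)
P(4.5) = 8.000000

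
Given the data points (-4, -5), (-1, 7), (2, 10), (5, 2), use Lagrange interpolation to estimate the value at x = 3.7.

Lagrange interpolation formula:
P(x) = Σ yᵢ × Lᵢ(x)
where Lᵢ(x) = Π_{j≠i} (x - xⱼ)/(xᵢ - xⱼ)

L_0(3.7) = (3.7 - (-1))/(-4 - (-1)) × (3.7 - 2)/(-4 - 2) × (3.7 - 5)/(-4 - 5) = 0.064117
L_1(3.7) = (3.7 - (-4))/(-1 - (-4)) × (3.7 - 2)/(-1 - 2) × (3.7 - 5)/(-1 - 5) = -0.315130
L_2(3.7) = (3.7 - (-4))/(2 - (-4)) × (3.7 - (-1))/(2 - (-1)) × (3.7 - 5)/(2 - 5) = 0.871241
L_3(3.7) = (3.7 - (-4))/(5 - (-4)) × (3.7 - (-1))/(5 - (-1)) × (3.7 - 2)/(5 - 2) = 0.379772

P(3.7) = (-5)×L_0(3.7) + 7×L_1(3.7) + 10×L_2(3.7) + 2×L_3(3.7)
P(3.7) = 6.945457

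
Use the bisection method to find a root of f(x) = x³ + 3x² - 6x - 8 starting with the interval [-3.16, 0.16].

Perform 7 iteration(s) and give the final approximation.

f(x) = x³ + 3x² - 6x - 8
Initial interval: [-3.16, 0.16]

Iteration 1:
  c_1 = (-3.160000 + 0.160000)/2 = -1.500000
  f(c_1) = f(-1.500000) = 4.375000
  f(a) × f(c) ≥ 0, new interval: [-1.500000, 0.160000]
Iteration 2:
  c_2 = (-1.500000 + 0.160000)/2 = -0.670000
  f(c_2) = f(-0.670000) = -2.934063
  f(a) × f(c) < 0, new interval: [-1.500000, -0.670000]
Iteration 3:
  c_3 = (-1.500000 + (-0.670000))/2 = -1.085000
  f(c_3) = f(-1.085000) = 0.764386
  f(a) × f(c) ≥ 0, new interval: [-1.085000, -0.670000]
Iteration 4:
  c_4 = (-1.085000 + (-0.670000))/2 = -0.877500
  f(c_4) = f(-0.877500) = -1.100662
  f(a) × f(c) < 0, new interval: [-1.085000, -0.877500]
Iteration 5:
  c_5 = (-1.085000 + (-0.877500))/2 = -0.981250
  f(c_5) = f(-0.981250) = -0.168743
  f(a) × f(c) < 0, new interval: [-1.085000, -0.981250]
Iteration 6:
  c_6 = (-1.085000 + (-0.981250))/2 = -1.033125
  f(c_6) = f(-1.033125) = 0.298089
  f(a) × f(c) ≥ 0, new interval: [-1.033125, -0.981250]
Iteration 7:
  c_7 = (-1.033125 + (-0.981250))/2 = -1.007188
  f(c_7) = f(-1.007188) = 0.064687
  f(a) × f(c) ≥ 0, new interval: [-1.007188, -0.981250]

After 7 iteration(s), the approximation is c_7 = -1.007188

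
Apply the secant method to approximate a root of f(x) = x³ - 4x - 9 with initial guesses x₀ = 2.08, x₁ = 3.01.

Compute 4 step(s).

f(x) = x³ - 4x - 9
x₀ = 2.08, x₁ = 3.01

Secant formula: x_{n+1} = x_n - f(x_n)(x_n - x_{n-1})/(f(x_n) - f(x_{n-1}))

Iteration 1:
  f(2.080000) = -8.321088
  f(3.010000) = 6.230901
  x_2 = 3.010000 - 6.230901×(3.010000 - 2.080000)/(6.230901 - (-8.321088))
       = 2.611791
Iteration 2:
  f(3.010000) = 6.230901
  f(2.611791) = -1.630962
  x_3 = 2.611791 - (-1.630962)×(2.611791 - 3.010000)/(-1.630962 - 6.230901)
       = 2.694400
Iteration 3:
  f(2.611791) = -1.630962
  f(2.694400) = -0.216816
  x_4 = 2.694400 - (-0.216816)×(2.694400 - 2.611791)/(-0.216816 - (-1.630962))
       = 2.707066
Iteration 4:
  f(2.694400) = -0.216816
  f(2.707066) = 0.009670
  x_5 = 2.707066 - 0.009670×(2.707066 - 2.694400)/(0.009670 - (-0.216816))
       = 2.706525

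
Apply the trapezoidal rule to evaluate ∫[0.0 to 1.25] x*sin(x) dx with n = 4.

f(x) = x*sin(x)
a = 0.0, b = 1.25, n = 4
h = (b - a)/n = 0.312500

Trapezoidal rule: (h/2)[f(x₀) + 2f(x₁) + 2f(x₂) + ... + f(xₙ)]

x_0 = 0.0000, f(x_0) = 0.000000, coefficient = 1
x_1 = 0.3125, f(x_1) = 0.096075, coefficient = 2
x_2 = 0.6250, f(x_2) = 0.365686, coefficient = 2
x_3 = 0.9375, f(x_3) = 0.755701, coefficient = 2
x_4 = 1.2500, f(x_4) = 1.186231, coefficient = 1

I ≈ (0.312500/2) × 3.621154 = 0.565805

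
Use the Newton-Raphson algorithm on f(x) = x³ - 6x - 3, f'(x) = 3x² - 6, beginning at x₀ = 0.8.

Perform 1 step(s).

f(x) = x³ - 6x - 3
f'(x) = 3x² - 6
x₀ = 0.8

Newton-Raphson formula: x_{n+1} = x_n - f(x_n)/f'(x_n)

Iteration 1:
  f(0.800000) = -7.288000
  f'(0.800000) = -4.080000
  x_1 = 0.800000 - (-7.288000)/(-4.080000) = -0.986275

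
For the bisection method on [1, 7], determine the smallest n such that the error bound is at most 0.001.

We need (b-a)/2^n ≤ 0.001
(7 - 1)/2^n ≤ 0.001
6/2^n ≤ 0.001
2^n ≥ 6000
n ≥ log₂(6000) = 12.55
n ≥ 13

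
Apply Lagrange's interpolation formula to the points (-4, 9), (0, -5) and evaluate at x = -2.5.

Lagrange interpolation formula:
P(x) = Σ yᵢ × Lᵢ(x)
where Lᵢ(x) = Π_{j≠i} (x - xⱼ)/(xᵢ - xⱼ)

L_0(-2.5) = (-2.5 - 0)/(-4 - 0) = 0.625000
L_1(-2.5) = (-2.5 - (-4))/(0 - (-4)) = 0.375000

P(-2.5) = 9×L_0(-2.5) + (-5)×L_1(-2.5)
P(-2.5) = 3.750000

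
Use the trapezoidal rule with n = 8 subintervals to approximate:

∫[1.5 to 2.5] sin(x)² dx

f(x) = sin(x)²
a = 1.5, b = 2.5, n = 8
h = (b - a)/n = 0.125000

Trapezoidal rule: (h/2)[f(x₀) + 2f(x₁) + 2f(x₂) + ... + f(xₙ)]

x_0 = 1.5000, f(x_0) = 0.994996, coefficient = 1
x_1 = 1.6250, f(x_1) = 0.997065, coefficient = 2
x_2 = 1.7500, f(x_2) = 0.968228, coefficient = 2
x_3 = 1.8750, f(x_3) = 0.910280, coefficient = 2
x_4 = 2.0000, f(x_4) = 0.826822, coefficient = 2
x_5 = 2.1250, f(x_5) = 0.723044, coefficient = 2
x_6 = 2.2500, f(x_6) = 0.605398, coefficient = 2
x_7 = 2.3750, f(x_7) = 0.481199, coefficient = 2
x_8 = 2.5000, f(x_8) = 0.358169, coefficient = 1

I ≈ (0.125000/2) × 12.377236 = 0.773577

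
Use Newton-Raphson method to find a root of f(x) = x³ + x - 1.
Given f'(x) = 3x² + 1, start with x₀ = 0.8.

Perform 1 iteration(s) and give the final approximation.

f(x) = x³ + x - 1
f'(x) = 3x² + 1
x₀ = 0.8

Newton-Raphson formula: x_{n+1} = x_n - f(x_n)/f'(x_n)

Iteration 1:
  f(0.800000) = 0.312000
  f'(0.800000) = 2.920000
  x_1 = 0.800000 - 0.312000/2.920000 = 0.693151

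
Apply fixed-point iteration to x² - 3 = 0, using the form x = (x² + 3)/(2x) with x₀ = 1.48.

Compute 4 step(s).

Equation: x² - 3 = 0
Fixed-point form: x = (x² + 3)/(2x)
x₀ = 1.48

x_1 = g(1.480000) = 1.753514
x_2 = g(1.753514) = 1.732182
x_3 = g(1.732182) = 1.732051
x_4 = g(1.732051) = 1.732051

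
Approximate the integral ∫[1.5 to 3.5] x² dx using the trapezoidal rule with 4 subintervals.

f(x) = x²
a = 1.5, b = 3.5, n = 4
h = (b - a)/n = 0.500000

Trapezoidal rule: (h/2)[f(x₀) + 2f(x₁) + 2f(x₂) + ... + f(xₙ)]

x_0 = 1.5000, f(x_0) = 2.250000, coefficient = 1
x_1 = 2.0000, f(x_1) = 4.000000, coefficient = 2
x_2 = 2.5000, f(x_2) = 6.250000, coefficient = 2
x_3 = 3.0000, f(x_3) = 9.000000, coefficient = 2
x_4 = 3.5000, f(x_4) = 12.250000, coefficient = 1

I ≈ (0.500000/2) × 53.000000 = 13.250000
Exact value: 13.166667
Error: 0.083333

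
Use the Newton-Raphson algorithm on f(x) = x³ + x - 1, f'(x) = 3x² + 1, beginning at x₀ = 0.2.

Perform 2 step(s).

f(x) = x³ + x - 1
f'(x) = 3x² + 1
x₀ = 0.2

Newton-Raphson formula: x_{n+1} = x_n - f(x_n)/f'(x_n)

Iteration 1:
  f(0.200000) = -0.792000
  f'(0.200000) = 1.120000
  x_1 = 0.200000 - (-0.792000)/1.120000 = 0.907143
Iteration 2:
  f(0.907143) = 0.653638
  f'(0.907143) = 3.468724
  x_2 = 0.907143 - 0.653638/3.468724 = 0.718705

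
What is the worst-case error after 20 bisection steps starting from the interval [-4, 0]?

Bisection error bound: |error| ≤ (b-a)/2^n
|error| ≤ (0 - (-4))/2^20 = 4/2^20
|error| ≤ 0.0000038147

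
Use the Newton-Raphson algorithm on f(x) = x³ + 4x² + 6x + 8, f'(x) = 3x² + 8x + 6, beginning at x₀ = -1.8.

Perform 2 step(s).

f(x) = x³ + 4x² + 6x + 8
f'(x) = 3x² + 8x + 6
x₀ = -1.8

Newton-Raphson formula: x_{n+1} = x_n - f(x_n)/f'(x_n)

Iteration 1:
  f(-1.800000) = 4.328000
  f'(-1.800000) = 1.320000
  x_1 = -1.800000 - 4.328000/1.320000 = -5.078788
Iteration 2:
  f(-5.078788) = -50.299075
  f'(-5.078788) = 42.751956
  x_2 = -5.078788 - (-50.299075)/42.751956 = -3.902255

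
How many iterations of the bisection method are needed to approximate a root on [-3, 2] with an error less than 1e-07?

We need (b-a)/2^n ≤ 1e-07
(2 - (-3))/2^n ≤ 1e-07
5/2^n ≤ 1e-07
2^n ≥ 50000000
n ≥ log₂(50000000) = 25.58
n ≥ 26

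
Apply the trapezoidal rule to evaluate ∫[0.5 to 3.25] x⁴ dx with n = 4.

f(x) = x⁴
a = 0.5, b = 3.25, n = 4
h = (b - a)/n = 0.687500

Trapezoidal rule: (h/2)[f(x₀) + 2f(x₁) + 2f(x₂) + ... + f(xₙ)]

x_0 = 0.5000, f(x_0) = 0.062500, coefficient = 1
x_1 = 1.1875, f(x_1) = 1.988541, coefficient = 2
x_2 = 1.8750, f(x_2) = 12.359619, coefficient = 2
x_3 = 2.5625, f(x_3) = 43.117691, coefficient = 2
x_4 = 3.2500, f(x_4) = 111.566406, coefficient = 1

I ≈ (0.687500/2) × 226.560608 = 77.880209
Exact value: 72.511914
Error: 5.368295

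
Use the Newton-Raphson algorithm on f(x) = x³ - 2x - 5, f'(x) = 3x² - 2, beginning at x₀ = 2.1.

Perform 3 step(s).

f(x) = x³ - 2x - 5
f'(x) = 3x² - 2
x₀ = 2.1

Newton-Raphson formula: x_{n+1} = x_n - f(x_n)/f'(x_n)

Iteration 1:
  f(2.100000) = 0.061000
  f'(2.100000) = 11.230000
  x_1 = 2.100000 - 0.061000/11.230000 = 2.094568
Iteration 2:
  f(2.094568) = 0.000186
  f'(2.094568) = 11.161647
  x_2 = 2.094568 - 0.000186/11.161647 = 2.094551
Iteration 3:
  f(2.094551) = 0.000000
  f'(2.094551) = 11.161438
  x_3 = 2.094551 - 0.000000/11.161438 = 2.094551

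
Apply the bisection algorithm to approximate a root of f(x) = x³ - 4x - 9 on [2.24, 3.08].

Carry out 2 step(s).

f(x) = x³ - 4x - 9
Initial interval: [2.24, 3.08]

Iteration 1:
  c_1 = (2.240000 + 3.080000)/2 = 2.660000
  f(c_1) = f(2.660000) = -0.818904
  f(a) × f(c) ≥ 0, new interval: [2.660000, 3.080000]
Iteration 2:
  c_2 = (2.660000 + 3.080000)/2 = 2.870000
  f(c_2) = f(2.870000) = 3.159903
  f(a) × f(c) < 0, new interval: [2.660000, 2.870000]

After 2 iteration(s), the approximation is c_2 = 2.870000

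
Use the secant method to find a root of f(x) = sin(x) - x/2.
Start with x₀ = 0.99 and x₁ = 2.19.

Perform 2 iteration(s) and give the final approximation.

f(x) = sin(x) - x/2
x₀ = 0.99, x₁ = 2.19

Secant formula: x_{n+1} = x_n - f(x_n)(x_n - x_{n-1})/(f(x_n) - f(x_{n-1}))

Iteration 1:
  f(0.990000) = 0.341026
  f(2.190000) = -0.280659
  x_2 = 2.190000 - (-0.280659)×(2.190000 - 0.990000)/(-0.280659 - 0.341026)
       = 1.648261
Iteration 2:
  f(2.190000) = -0.280659
  f(1.648261) = 0.172870
  x_3 = 1.648261 - 0.172870×(1.648261 - 2.190000)/(0.172870 - (-0.280659))
       = 1.854754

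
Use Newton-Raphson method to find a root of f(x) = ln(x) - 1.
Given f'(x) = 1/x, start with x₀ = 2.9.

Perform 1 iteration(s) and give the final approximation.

f(x) = ln(x) - 1
f'(x) = 1/x
x₀ = 2.9

Newton-Raphson formula: x_{n+1} = x_n - f(x_n)/f'(x_n)

Iteration 1:
  f(2.900000) = 0.064711
  f'(2.900000) = 0.344828
  x_1 = 2.900000 - 0.064711/0.344828 = 2.712339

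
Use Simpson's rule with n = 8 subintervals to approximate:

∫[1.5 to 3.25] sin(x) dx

f(x) = sin(x)
a = 1.5, b = 3.25, n = 8
h = (b - a)/n = 0.218750

Simpson's rule: (h/3)[f(x₀) + 4f(x₁) + 2f(x₂) + ... + f(xₙ)]

x_0 = 1.5000, f(x_0) = 0.997495, coefficient = 1
x_1 = 1.7188, f(x_1) = 0.989075, coefficient = 4
x_2 = 1.9375, f(x_2) = 0.933514, coefficient = 2
x_3 = 2.1562, f(x_3) = 0.833461, coefficient = 4
x_4 = 2.3750, f(x_4) = 0.693685, coefficient = 2
x_5 = 2.5938, f(x_5) = 0.520847, coefficient = 4
x_6 = 2.8125, f(x_6) = 0.323185, coefficient = 2
x_7 = 3.0312, f(x_7) = 0.110119, coefficient = 4
x_8 = 3.2500, f(x_8) = -0.108195, coefficient = 1

I ≈ (0.218750/3) × 14.604075 = 1.064881
Exact value: 1.064867
Error: 0.000014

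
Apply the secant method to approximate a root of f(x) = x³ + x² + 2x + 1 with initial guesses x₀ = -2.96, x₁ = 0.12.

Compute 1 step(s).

f(x) = x³ + x² + 2x + 1
x₀ = -2.96, x₁ = 0.12

Secant formula: x_{n+1} = x_n - f(x_n)(x_n - x_{n-1})/(f(x_n) - f(x_{n-1}))

Iteration 1:
  f(-2.960000) = -22.092736
  f(0.120000) = 1.256128
  x_2 = 0.120000 - 1.256128×(0.120000 - (-2.960000))/(1.256128 - (-22.092736))
       = -0.045699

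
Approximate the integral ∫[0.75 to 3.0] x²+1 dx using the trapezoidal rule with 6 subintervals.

f(x) = x²+1
a = 0.75, b = 3.0, n = 6
h = (b - a)/n = 0.375000

Trapezoidal rule: (h/2)[f(x₀) + 2f(x₁) + 2f(x₂) + ... + f(xₙ)]

x_0 = 0.7500, f(x_0) = 1.562500, coefficient = 1
x_1 = 1.1250, f(x_1) = 2.265625, coefficient = 2
x_2 = 1.5000, f(x_2) = 3.250000, coefficient = 2
x_3 = 1.8750, f(x_3) = 4.515625, coefficient = 2
x_4 = 2.2500, f(x_4) = 6.062500, coefficient = 2
x_5 = 2.6250, f(x_5) = 7.890625, coefficient = 2
x_6 = 3.0000, f(x_6) = 10.000000, coefficient = 1

I ≈ (0.375000/2) × 59.531250 = 11.162109
Exact value: 11.109375
Error: 0.052734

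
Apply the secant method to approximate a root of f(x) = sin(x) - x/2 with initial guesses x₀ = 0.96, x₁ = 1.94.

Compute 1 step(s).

f(x) = sin(x) - x/2
x₀ = 0.96, x₁ = 1.94

Secant formula: x_{n+1} = x_n - f(x_n)(x_n - x_{n-1})/(f(x_n) - f(x_{n-1}))

Iteration 1:
  f(0.960000) = 0.339192
  f(1.940000) = -0.037385
  x_2 = 1.940000 - (-0.037385)×(1.940000 - 0.960000)/(-0.037385 - 0.339192)
       = 1.842710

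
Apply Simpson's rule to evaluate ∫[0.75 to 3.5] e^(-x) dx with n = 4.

f(x) = e^(-x)
a = 0.75, b = 3.5, n = 4
h = (b - a)/n = 0.687500

Simpson's rule: (h/3)[f(x₀) + 4f(x₁) + 2f(x₂) + ... + f(xₙ)]

x_0 = 0.7500, f(x_0) = 0.472367, coefficient = 1
x_1 = 1.4375, f(x_1) = 0.237521, coefficient = 4
x_2 = 2.1250, f(x_2) = 0.119433, coefficient = 2
x_3 = 2.8125, f(x_3) = 0.060055, coefficient = 4
x_4 = 3.5000, f(x_4) = 0.030197, coefficient = 1

I ≈ (0.687500/3) × 1.931732 = 0.442689
Exact value: 0.442169
Error: 0.000519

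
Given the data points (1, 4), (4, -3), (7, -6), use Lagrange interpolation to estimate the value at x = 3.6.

Lagrange interpolation formula:
P(x) = Σ yᵢ × Lᵢ(x)
where Lᵢ(x) = Π_{j≠i} (x - xⱼ)/(xᵢ - xⱼ)

L_0(3.6) = (3.6 - 4)/(1 - 4) × (3.6 - 7)/(1 - 7) = 0.075556
L_1(3.6) = (3.6 - 1)/(4 - 1) × (3.6 - 7)/(4 - 7) = 0.982222
L_2(3.6) = (3.6 - 1)/(7 - 1) × (3.6 - 4)/(7 - 4) = -0.057778

P(3.6) = 4×L_0(3.6) + (-3)×L_1(3.6) + (-6)×L_2(3.6)
P(3.6) = -2.297778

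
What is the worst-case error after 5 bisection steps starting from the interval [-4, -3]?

Bisection error bound: |error| ≤ (b-a)/2^n
|error| ≤ (-3 - (-4))/2^5 = 1/2^5
|error| ≤ 0.0312500000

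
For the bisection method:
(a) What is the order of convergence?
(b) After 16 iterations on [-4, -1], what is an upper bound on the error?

(a) Bisection has linear (order 1) convergence; the error is halved each step.

(b) Error bound = (b-a)/2^n = (-1 - (-4))/2^{16}
    = 3/2^{16}

(a) 1 (linear); (b) error ≤ 4.58e-05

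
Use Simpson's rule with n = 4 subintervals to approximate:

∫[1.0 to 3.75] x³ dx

f(x) = x³
a = 1.0, b = 3.75, n = 4
h = (b - a)/n = 0.687500

Simpson's rule: (h/3)[f(x₀) + 4f(x₁) + 2f(x₂) + ... + f(xₙ)]

x_0 = 1.0000, f(x_0) = 1.000000, coefficient = 1
x_1 = 1.6875, f(x_1) = 4.805420, coefficient = 4
x_2 = 2.3750, f(x_2) = 13.396484, coefficient = 2
x_3 = 3.0625, f(x_3) = 28.722900, coefficient = 4
x_4 = 3.7500, f(x_4) = 52.734375, coefficient = 1

I ≈ (0.687500/3) × 214.640625 = 49.188477
Exact value: 49.188477
Error: 0.000000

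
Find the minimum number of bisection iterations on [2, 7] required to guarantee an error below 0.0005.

We need (b-a)/2^n ≤ 0.0005
(7 - 2)/2^n ≤ 0.0005
5/2^n ≤ 0.0005
2^n ≥ 10000
n ≥ log₂(10000) = 13.29
n ≥ 14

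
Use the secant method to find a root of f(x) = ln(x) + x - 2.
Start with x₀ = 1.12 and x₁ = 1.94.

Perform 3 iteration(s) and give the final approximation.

f(x) = ln(x) + x - 2
x₀ = 1.12, x₁ = 1.94

Secant formula: x_{n+1} = x_n - f(x_n)(x_n - x_{n-1})/(f(x_n) - f(x_{n-1}))

Iteration 1:
  f(1.120000) = -0.766671
  f(1.940000) = 0.602688
  x_2 = 1.940000 - 0.602688×(1.940000 - 1.120000)/(0.602688 - (-0.766671))
       = 1.579098
Iteration 2:
  f(1.940000) = 0.602688
  f(1.579098) = 0.035952
  x_3 = 1.579098 - 0.035952×(1.579098 - 1.940000)/(0.035952 - 0.602688)
       = 1.556204
Iteration 3:
  f(1.579098) = 0.035952
  f(1.556204) = -0.001547
  x_4 = 1.556204 - (-0.001547)×(1.556204 - 1.579098)/(-0.001547 - 0.035952)
       = 1.557148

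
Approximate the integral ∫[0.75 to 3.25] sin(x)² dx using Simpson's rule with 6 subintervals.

f(x) = sin(x)²
a = 0.75, b = 3.25, n = 6
h = (b - a)/n = 0.416667

Simpson's rule: (h/3)[f(x₀) + 4f(x₁) + 2f(x₂) + ... + f(xₙ)]

x_0 = 0.7500, f(x_0) = 0.464631, coefficient = 1
x_1 = 1.1667, f(x_1) = 0.845379, coefficient = 4
x_2 = 1.5833, f(x_2) = 0.999843, coefficient = 2
x_3 = 2.0000, f(x_3) = 0.826822, coefficient = 4
x_4 = 2.4167, f(x_4) = 0.439675, coefficient = 2
x_5 = 2.8333, f(x_5) = 0.092052, coefficient = 4
x_6 = 3.2500, f(x_6) = 0.011706, coefficient = 1

I ≈ (0.416667/3) × 10.412384 = 1.446165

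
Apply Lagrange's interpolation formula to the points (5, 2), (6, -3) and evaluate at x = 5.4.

Lagrange interpolation formula:
P(x) = Σ yᵢ × Lᵢ(x)
where Lᵢ(x) = Π_{j≠i} (x - xⱼ)/(xᵢ - xⱼ)

L_0(5.4) = (5.4 - 6)/(5 - 6) = 0.600000
L_1(5.4) = (5.4 - 5)/(6 - 5) = 0.400000

P(5.4) = 2×L_0(5.4) + (-3)×L_1(5.4)
P(5.4) = 0.000000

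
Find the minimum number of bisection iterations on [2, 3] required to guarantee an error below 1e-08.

We need (b-a)/2^n ≤ 1e-08
(3 - 2)/2^n ≤ 1e-08
1/2^n ≤ 1e-08
2^n ≥ 100000000
n ≥ log₂(100000000) = 26.58
n ≥ 27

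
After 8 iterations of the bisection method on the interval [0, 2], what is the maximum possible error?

Bisection error bound: |error| ≤ (b-a)/2^n
|error| ≤ (2 - 0)/2^8 = 2/2^8
|error| ≤ 0.0078125000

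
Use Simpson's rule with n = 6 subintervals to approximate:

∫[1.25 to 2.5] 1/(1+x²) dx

f(x) = 1/(1+x²)
a = 1.25, b = 2.5, n = 6
h = (b - a)/n = 0.208333

Simpson's rule: (h/3)[f(x₀) + 4f(x₁) + 2f(x₂) + ... + f(xₙ)]

x_0 = 1.2500, f(x_0) = 0.390244, coefficient = 1
x_1 = 1.4583, f(x_1) = 0.319822, coefficient = 4
x_2 = 1.6667, f(x_2) = 0.264706, coefficient = 2
x_3 = 1.8750, f(x_3) = 0.221453, coefficient = 4
x_4 = 2.0833, f(x_4) = 0.187256, coefficient = 2
x_5 = 2.2917, f(x_5) = 0.159956, coefficient = 4
x_6 = 2.5000, f(x_6) = 0.137931, coefficient = 1

I ≈ (0.208333/3) × 4.237024 = 0.294238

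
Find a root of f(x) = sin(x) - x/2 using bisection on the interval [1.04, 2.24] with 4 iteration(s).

f(x) = sin(x) - x/2
Initial interval: [1.04, 2.24]

Iteration 1:
  c_1 = (1.040000 + 2.240000)/2 = 1.640000
  f(c_1) = f(1.640000) = 0.177606
  f(a) × f(c) ≥ 0, new interval: [1.640000, 2.240000]
Iteration 2:
  c_2 = (1.640000 + 2.240000)/2 = 1.940000
  f(c_2) = f(1.940000) = -0.037385
  f(a) × f(c) < 0, new interval: [1.640000, 1.940000]
Iteration 3:
  c_3 = (1.640000 + 1.940000)/2 = 1.790000
  f(c_3) = f(1.790000) = 0.081071
  f(a) × f(c) ≥ 0, new interval: [1.790000, 1.940000]
Iteration 4:
  c_4 = (1.790000 + 1.940000)/2 = 1.865000
  f(c_4) = f(1.865000) = 0.024533
  f(a) × f(c) ≥ 0, new interval: [1.865000, 1.940000]

After 4 iteration(s), the approximation is c_4 = 1.865000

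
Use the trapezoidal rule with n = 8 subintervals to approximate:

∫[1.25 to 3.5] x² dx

f(x) = x²
a = 1.25, b = 3.5, n = 8
h = (b - a)/n = 0.281250

Trapezoidal rule: (h/2)[f(x₀) + 2f(x₁) + 2f(x₂) + ... + f(xₙ)]

x_0 = 1.2500, f(x_0) = 1.562500, coefficient = 1
x_1 = 1.5312, f(x_1) = 2.344727, coefficient = 2
x_2 = 1.8125, f(x_2) = 3.285156, coefficient = 2
x_3 = 2.0938, f(x_3) = 4.383789, coefficient = 2
x_4 = 2.3750, f(x_4) = 5.640625, coefficient = 2
x_5 = 2.6562, f(x_5) = 7.055664, coefficient = 2
x_6 = 2.9375, f(x_6) = 8.628906, coefficient = 2
x_7 = 3.2188, f(x_7) = 10.360352, coefficient = 2
x_8 = 3.5000, f(x_8) = 12.250000, coefficient = 1

I ≈ (0.281250/2) × 97.210938 = 13.670288
Exact value: 13.640625
Error: 0.029663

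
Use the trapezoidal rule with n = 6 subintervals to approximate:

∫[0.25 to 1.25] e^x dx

f(x) = e^x
a = 0.25, b = 1.25, n = 6
h = (b - a)/n = 0.166667

Trapezoidal rule: (h/2)[f(x₀) + 2f(x₁) + 2f(x₂) + ... + f(xₙ)]

x_0 = 0.2500, f(x_0) = 1.284025, coefficient = 1
x_1 = 0.4167, f(x_1) = 1.516897, coefficient = 2
x_2 = 0.5833, f(x_2) = 1.792002, coefficient = 2
x_3 = 0.7500, f(x_3) = 2.117000, coefficient = 2
x_4 = 0.9167, f(x_4) = 2.500940, coefficient = 2
x_5 = 1.0833, f(x_5) = 2.954512, coefficient = 2
x_6 = 1.2500, f(x_6) = 3.490343, coefficient = 1

I ≈ (0.166667/2) × 26.537069 = 2.211422
Exact value: 2.206318
Error: 0.005105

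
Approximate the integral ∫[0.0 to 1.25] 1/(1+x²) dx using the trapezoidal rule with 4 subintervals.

f(x) = 1/(1+x²)
a = 0.0, b = 1.25, n = 4
h = (b - a)/n = 0.312500

Trapezoidal rule: (h/2)[f(x₀) + 2f(x₁) + 2f(x₂) + ... + f(xₙ)]

x_0 = 0.0000, f(x_0) = 1.000000, coefficient = 1
x_1 = 0.3125, f(x_1) = 0.911032, coefficient = 2
x_2 = 0.6250, f(x_2) = 0.719101, coefficient = 2
x_3 = 0.9375, f(x_3) = 0.532225, coefficient = 2
x_4 = 1.2500, f(x_4) = 0.390244, coefficient = 1

I ≈ (0.312500/2) × 5.714959 = 0.892962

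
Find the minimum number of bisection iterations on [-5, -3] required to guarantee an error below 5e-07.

We need (b-a)/2^n ≤ 5e-07
(-3 - (-5))/2^n ≤ 5e-07
2/2^n ≤ 5e-07
2^n ≥ 4000000
n ≥ log₂(4000000) = 21.93
n ≥ 22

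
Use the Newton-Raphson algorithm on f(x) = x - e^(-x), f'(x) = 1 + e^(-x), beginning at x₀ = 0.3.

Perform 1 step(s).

f(x) = x - e^(-x)
f'(x) = 1 + e^(-x)
x₀ = 0.3

Newton-Raphson formula: x_{n+1} = x_n - f(x_n)/f'(x_n)

Iteration 1:
  f(0.300000) = -0.440818
  f'(0.300000) = 1.740818
  x_1 = 0.300000 - (-0.440818)/1.740818 = 0.553225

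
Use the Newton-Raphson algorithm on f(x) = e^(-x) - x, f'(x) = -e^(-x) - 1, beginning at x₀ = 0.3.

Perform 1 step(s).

f(x) = e^(-x) - x
f'(x) = -e^(-x) - 1
x₀ = 0.3

Newton-Raphson formula: x_{n+1} = x_n - f(x_n)/f'(x_n)

Iteration 1:
  f(0.300000) = 0.440818
  f'(0.300000) = -1.740818
  x_1 = 0.300000 - 0.440818/(-1.740818) = 0.553225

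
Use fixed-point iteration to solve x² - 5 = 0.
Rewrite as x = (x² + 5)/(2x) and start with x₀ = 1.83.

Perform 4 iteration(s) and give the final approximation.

Equation: x² - 5 = 0
Fixed-point form: x = (x² + 5)/(2x)
x₀ = 1.83

x_1 = g(1.830000) = 2.281120
x_2 = g(2.281120) = 2.236513
x_3 = g(2.236513) = 2.236068
x_4 = g(2.236068) = 2.236068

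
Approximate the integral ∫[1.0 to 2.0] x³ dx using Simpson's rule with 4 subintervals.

f(x) = x³
a = 1.0, b = 2.0, n = 4
h = (b - a)/n = 0.250000

Simpson's rule: (h/3)[f(x₀) + 4f(x₁) + 2f(x₂) + ... + f(xₙ)]

x_0 = 1.0000, f(x_0) = 1.000000, coefficient = 1
x_1 = 1.2500, f(x_1) = 1.953125, coefficient = 4
x_2 = 1.5000, f(x_2) = 3.375000, coefficient = 2
x_3 = 1.7500, f(x_3) = 5.359375, coefficient = 4
x_4 = 2.0000, f(x_4) = 8.000000, coefficient = 1

I ≈ (0.250000/3) × 45.000000 = 3.750000
Exact value: 3.750000
Error: 0.000000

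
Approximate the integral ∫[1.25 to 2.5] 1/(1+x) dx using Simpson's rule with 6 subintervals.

f(x) = 1/(1+x)
a = 1.25, b = 2.5, n = 6
h = (b - a)/n = 0.208333

Simpson's rule: (h/3)[f(x₀) + 4f(x₁) + 2f(x₂) + ... + f(xₙ)]

x_0 = 1.2500, f(x_0) = 0.444444, coefficient = 1
x_1 = 1.4583, f(x_1) = 0.406780, coefficient = 4
x_2 = 1.6667, f(x_2) = 0.375000, coefficient = 2
x_3 = 1.8750, f(x_3) = 0.347826, coefficient = 4
x_4 = 2.0833, f(x_4) = 0.324324, coefficient = 2
x_5 = 2.2917, f(x_5) = 0.303797, coefficient = 4
x_6 = 2.5000, f(x_6) = 0.285714, coefficient = 1

I ≈ (0.208333/3) × 6.362420 = 0.441835
Exact value: 0.441833
Error: 0.000002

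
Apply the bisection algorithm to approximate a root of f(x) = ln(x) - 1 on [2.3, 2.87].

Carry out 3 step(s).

f(x) = ln(x) - 1
Initial interval: [2.3, 2.87]

Iteration 1:
  c_1 = (2.300000 + 2.870000)/2 = 2.585000
  f(c_1) = f(2.585000) = -0.050274
  f(a) × f(c) ≥ 0, new interval: [2.585000, 2.870000]
Iteration 2:
  c_2 = (2.585000 + 2.870000)/2 = 2.727500
  f(c_2) = f(2.727500) = 0.003385
  f(a) × f(c) < 0, new interval: [2.585000, 2.727500]
Iteration 3:
  c_3 = (2.585000 + 2.727500)/2 = 2.656250
  f(c_3) = f(2.656250) = -0.023085
  f(a) × f(c) ≥ 0, new interval: [2.656250, 2.727500]

After 3 iteration(s), the approximation is c_3 = 2.656250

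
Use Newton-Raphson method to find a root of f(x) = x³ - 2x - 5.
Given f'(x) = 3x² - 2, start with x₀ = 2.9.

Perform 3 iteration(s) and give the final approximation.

f(x) = x³ - 2x - 5
f'(x) = 3x² - 2
x₀ = 2.9

Newton-Raphson formula: x_{n+1} = x_n - f(x_n)/f'(x_n)

Iteration 1:
  f(2.900000) = 13.589000
  f'(2.900000) = 23.230000
  x_1 = 2.900000 - 13.589000/23.230000 = 2.315024
Iteration 2:
  f(2.315024) = 2.776939
  f'(2.315024) = 14.078004
  x_2 = 2.315024 - 2.776939/14.078004 = 2.117770
Iteration 3:
  f(2.117770) = 0.262551
  f'(2.117770) = 11.454848
  x_3 = 2.117770 - 0.262551/11.454848 = 2.094849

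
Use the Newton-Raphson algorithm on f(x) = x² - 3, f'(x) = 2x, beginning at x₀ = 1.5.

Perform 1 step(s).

f(x) = x² - 3
f'(x) = 2x
x₀ = 1.5

Newton-Raphson formula: x_{n+1} = x_n - f(x_n)/f'(x_n)

Iteration 1:
  f(1.500000) = -0.750000
  f'(1.500000) = 3.000000
  x_1 = 1.500000 - (-0.750000)/3.000000 = 1.750000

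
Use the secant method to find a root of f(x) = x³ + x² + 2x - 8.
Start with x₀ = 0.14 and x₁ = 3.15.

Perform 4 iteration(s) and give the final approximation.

f(x) = x³ + x² + 2x - 8
x₀ = 0.14, x₁ = 3.15

Secant formula: x_{n+1} = x_n - f(x_n)(x_n - x_{n-1})/(f(x_n) - f(x_{n-1}))

Iteration 1:
  f(0.140000) = -7.697656
  f(3.150000) = 39.478375
  x_2 = 3.150000 - 39.478375×(3.150000 - 0.140000)/(39.478375 - (-7.697656))
       = 0.631138
Iteration 2:
  f(3.150000) = 39.478375
  f(0.631138) = -6.087984
  x_3 = 0.631138 - (-6.087984)×(0.631138 - 3.150000)/(-6.087984 - 39.478375)
       = 0.967676
Iteration 3:
  f(0.631138) = -6.087984
  f(0.967676) = -4.222125
  x_4 = 0.967676 - (-4.222125)×(0.967676 - 0.631138)/(-4.222125 - (-6.087984))
       = 1.729203
Iteration 4:
  f(0.967676) = -4.222125
  f(1.729203) = 3.619120
  x_5 = 1.729203 - 3.619120×(1.729203 - 0.967676)/(3.619120 - (-4.222125))
       = 1.377721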